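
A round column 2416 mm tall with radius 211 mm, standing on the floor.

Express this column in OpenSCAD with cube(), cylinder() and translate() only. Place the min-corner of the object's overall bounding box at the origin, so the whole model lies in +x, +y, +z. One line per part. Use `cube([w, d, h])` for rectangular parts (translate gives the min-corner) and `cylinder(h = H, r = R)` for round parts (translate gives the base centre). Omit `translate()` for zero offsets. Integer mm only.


translate([211, 211, 0]) cylinder(h = 2416, r = 211);


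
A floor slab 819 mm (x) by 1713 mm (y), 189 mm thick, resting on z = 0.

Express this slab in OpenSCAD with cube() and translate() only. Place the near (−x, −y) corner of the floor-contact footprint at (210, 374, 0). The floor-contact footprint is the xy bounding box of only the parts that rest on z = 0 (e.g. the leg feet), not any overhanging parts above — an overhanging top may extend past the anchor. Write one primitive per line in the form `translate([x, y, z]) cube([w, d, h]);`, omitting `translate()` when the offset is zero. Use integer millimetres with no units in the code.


translate([210, 374, 0]) cube([819, 1713, 189]);


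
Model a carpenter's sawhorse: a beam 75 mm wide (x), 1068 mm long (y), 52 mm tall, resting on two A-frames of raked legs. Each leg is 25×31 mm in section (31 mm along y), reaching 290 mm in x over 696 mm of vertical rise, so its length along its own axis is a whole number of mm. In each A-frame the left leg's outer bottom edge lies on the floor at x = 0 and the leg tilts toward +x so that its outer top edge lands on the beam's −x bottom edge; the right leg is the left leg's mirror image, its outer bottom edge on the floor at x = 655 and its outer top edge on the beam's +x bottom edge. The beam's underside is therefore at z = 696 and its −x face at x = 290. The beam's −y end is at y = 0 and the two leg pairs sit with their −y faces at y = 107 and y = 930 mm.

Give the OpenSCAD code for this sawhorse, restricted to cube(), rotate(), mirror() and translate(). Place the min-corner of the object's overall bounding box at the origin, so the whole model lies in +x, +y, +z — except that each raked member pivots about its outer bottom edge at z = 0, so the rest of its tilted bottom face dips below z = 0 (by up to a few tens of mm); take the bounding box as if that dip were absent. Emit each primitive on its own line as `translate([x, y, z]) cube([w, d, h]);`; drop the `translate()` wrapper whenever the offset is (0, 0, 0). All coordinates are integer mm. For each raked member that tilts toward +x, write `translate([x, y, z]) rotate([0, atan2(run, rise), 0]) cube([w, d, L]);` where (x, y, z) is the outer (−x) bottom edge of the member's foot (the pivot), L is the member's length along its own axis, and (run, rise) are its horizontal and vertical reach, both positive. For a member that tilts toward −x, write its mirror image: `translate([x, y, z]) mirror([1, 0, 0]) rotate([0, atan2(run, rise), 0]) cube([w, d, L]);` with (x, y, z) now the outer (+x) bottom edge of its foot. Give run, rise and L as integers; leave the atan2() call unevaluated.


translate([290, 0, 696]) cube([75, 1068, 52]);
translate([0, 107, 0]) rotate([0, atan2(290, 696), 0]) cube([25, 31, 754]);
translate([655, 107, 0]) mirror([1, 0, 0]) rotate([0, atan2(290, 696), 0]) cube([25, 31, 754]);
translate([0, 930, 0]) rotate([0, atan2(290, 696), 0]) cube([25, 31, 754]);
translate([655, 930, 0]) mirror([1, 0, 0]) rotate([0, atan2(290, 696), 0]) cube([25, 31, 754]);


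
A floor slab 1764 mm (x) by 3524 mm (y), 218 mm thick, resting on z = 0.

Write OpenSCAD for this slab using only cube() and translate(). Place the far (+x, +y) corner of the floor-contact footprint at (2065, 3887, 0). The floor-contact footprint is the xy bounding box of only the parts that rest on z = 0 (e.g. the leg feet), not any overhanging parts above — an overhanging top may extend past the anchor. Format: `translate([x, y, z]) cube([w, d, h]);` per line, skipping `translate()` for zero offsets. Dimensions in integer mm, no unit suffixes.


translate([301, 363, 0]) cube([1764, 3524, 218]);


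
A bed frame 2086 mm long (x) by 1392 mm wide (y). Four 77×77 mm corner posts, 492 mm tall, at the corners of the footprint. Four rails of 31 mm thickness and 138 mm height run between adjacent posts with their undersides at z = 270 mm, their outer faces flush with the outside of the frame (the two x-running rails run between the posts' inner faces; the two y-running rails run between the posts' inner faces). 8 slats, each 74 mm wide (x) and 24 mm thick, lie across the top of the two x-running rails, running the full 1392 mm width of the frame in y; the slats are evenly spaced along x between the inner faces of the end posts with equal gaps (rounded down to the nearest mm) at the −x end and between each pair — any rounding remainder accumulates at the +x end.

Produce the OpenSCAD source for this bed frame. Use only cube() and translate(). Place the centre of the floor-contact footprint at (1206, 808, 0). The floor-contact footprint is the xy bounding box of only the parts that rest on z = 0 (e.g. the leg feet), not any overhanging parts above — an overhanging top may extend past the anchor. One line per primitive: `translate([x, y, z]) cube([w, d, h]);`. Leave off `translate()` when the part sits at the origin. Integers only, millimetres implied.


// slat z = rail_z + rail_h = 270 + 138 = 408
// slat gap = ⌊(1932 − 8·74) / 9⌋ = 148
translate([163, 112, 0]) cube([77, 77, 492]);
translate([163, 1427, 0]) cube([77, 77, 492]);
translate([2172, 112, 0]) cube([77, 77, 492]);
translate([2172, 1427, 0]) cube([77, 77, 492]);
translate([240, 112, 270]) cube([1932, 31, 138]);
translate([240, 1473, 270]) cube([1932, 31, 138]);
translate([163, 189, 270]) cube([31, 1238, 138]);
translate([2218, 189, 270]) cube([31, 1238, 138]);
translate([388, 112, 408]) cube([74, 1392, 24]);
translate([610, 112, 408]) cube([74, 1392, 24]);
translate([832, 112, 408]) cube([74, 1392, 24]);
translate([1054, 112, 408]) cube([74, 1392, 24]);
translate([1276, 112, 408]) cube([74, 1392, 24]);
translate([1498, 112, 408]) cube([74, 1392, 24]);
translate([1720, 112, 408]) cube([74, 1392, 24]);
translate([1942, 112, 408]) cube([74, 1392, 24]);


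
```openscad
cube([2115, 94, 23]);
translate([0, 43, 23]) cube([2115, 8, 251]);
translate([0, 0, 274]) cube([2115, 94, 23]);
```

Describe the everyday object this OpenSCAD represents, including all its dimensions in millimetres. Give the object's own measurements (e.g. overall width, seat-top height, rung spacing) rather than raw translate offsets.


An I-beam lying along x, 2115 mm long. Overall section height 297 mm. Two flanges 94 mm wide (y) and 23 mm thick, one on the floor and one at the top; a web 8 mm thick runs between them, centred on the flange width.


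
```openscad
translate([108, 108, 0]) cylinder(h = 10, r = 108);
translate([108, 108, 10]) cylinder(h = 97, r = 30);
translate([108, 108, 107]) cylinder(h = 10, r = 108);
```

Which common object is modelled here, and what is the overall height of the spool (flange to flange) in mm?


A spool. The overall height is 117 mm.

Three coaxial cylinders, large–small–large — a spool. Two 10 mm flanges and a 97 mm core give 10 + 97 + 10 = 117 mm.


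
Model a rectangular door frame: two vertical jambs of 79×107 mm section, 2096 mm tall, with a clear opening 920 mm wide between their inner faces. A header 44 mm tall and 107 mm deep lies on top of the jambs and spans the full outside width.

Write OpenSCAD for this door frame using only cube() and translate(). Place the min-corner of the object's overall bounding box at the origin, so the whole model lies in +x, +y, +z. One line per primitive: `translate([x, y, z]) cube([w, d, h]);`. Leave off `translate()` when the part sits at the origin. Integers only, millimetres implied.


cube([79, 107, 2096]);
translate([999, 0, 0]) cube([79, 107, 2096]);
translate([0, 0, 2096]) cube([1078, 107, 44]);


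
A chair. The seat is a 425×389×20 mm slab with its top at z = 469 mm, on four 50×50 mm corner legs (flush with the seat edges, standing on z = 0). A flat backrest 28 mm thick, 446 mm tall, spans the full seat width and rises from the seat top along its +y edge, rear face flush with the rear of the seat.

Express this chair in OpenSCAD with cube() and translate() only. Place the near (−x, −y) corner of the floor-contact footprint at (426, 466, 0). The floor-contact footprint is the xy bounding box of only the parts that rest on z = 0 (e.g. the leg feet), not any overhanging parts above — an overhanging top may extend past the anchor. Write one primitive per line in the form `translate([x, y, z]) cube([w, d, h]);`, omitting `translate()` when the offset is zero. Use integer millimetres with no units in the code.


// leg_h = 469 - 20 = 449
translate([426, 466, 449]) cube([425, 389, 20]);
translate([426, 466, 0]) cube([50, 50, 449]);
translate([801, 466, 0]) cube([50, 50, 449]);
translate([426, 805, 0]) cube([50, 50, 449]);
translate([801, 805, 0]) cube([50, 50, 449]);
translate([426, 827, 469]) cube([425, 28, 446]);


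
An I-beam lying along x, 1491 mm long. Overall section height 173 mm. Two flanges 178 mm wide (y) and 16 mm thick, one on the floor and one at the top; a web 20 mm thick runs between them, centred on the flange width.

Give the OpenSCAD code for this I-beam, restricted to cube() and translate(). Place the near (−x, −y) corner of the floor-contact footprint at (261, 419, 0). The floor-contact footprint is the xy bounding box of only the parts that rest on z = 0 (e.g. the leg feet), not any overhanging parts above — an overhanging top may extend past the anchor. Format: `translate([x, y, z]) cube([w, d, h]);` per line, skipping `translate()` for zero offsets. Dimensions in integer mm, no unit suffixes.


translate([261, 419, 0]) cube([1491, 178, 16]);
translate([261, 498, 16]) cube([1491, 20, 141]);
translate([261, 419, 157]) cube([1491, 178, 16]);


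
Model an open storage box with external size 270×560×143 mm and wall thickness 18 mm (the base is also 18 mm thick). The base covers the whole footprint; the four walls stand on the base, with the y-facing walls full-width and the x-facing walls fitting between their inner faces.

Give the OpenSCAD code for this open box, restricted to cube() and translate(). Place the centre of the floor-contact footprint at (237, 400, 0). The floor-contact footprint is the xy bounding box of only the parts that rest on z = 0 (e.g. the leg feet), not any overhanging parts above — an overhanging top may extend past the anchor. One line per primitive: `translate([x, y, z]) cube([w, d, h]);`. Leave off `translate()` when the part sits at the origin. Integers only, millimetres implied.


translate([102, 120, 0]) cube([270, 560, 18]);
translate([102, 120, 18]) cube([270, 18, 125]);
translate([102, 662, 18]) cube([270, 18, 125]);
translate([102, 138, 18]) cube([18, 524, 125]);
translate([354, 138, 18]) cube([18, 524, 125]);


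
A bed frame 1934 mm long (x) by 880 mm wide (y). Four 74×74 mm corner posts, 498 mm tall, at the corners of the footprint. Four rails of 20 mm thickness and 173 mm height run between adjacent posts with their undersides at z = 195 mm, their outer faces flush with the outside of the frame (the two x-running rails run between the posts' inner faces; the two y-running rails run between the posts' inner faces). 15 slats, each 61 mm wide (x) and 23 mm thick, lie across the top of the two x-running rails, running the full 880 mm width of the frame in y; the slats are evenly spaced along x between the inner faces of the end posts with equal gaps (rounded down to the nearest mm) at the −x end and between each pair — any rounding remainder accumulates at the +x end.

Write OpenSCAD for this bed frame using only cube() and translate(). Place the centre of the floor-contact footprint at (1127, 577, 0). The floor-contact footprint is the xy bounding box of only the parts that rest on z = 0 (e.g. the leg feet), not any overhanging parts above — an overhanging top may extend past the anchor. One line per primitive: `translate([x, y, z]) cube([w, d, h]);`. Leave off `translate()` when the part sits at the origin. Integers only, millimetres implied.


translate([160, 137, 0]) cube([74, 74, 498]);
translate([160, 943, 0]) cube([74, 74, 498]);
translate([2020, 137, 0]) cube([74, 74, 498]);
translate([2020, 943, 0]) cube([74, 74, 498]);
translate([234, 137, 195]) cube([1786, 20, 173]);
translate([234, 997, 195]) cube([1786, 20, 173]);
translate([160, 211, 195]) cube([20, 732, 173]);
translate([2074, 211, 195]) cube([20, 732, 173]);
translate([288, 137, 368]) cube([61, 880, 23]);
translate([403, 137, 368]) cube([61, 880, 23]);
translate([518, 137, 368]) cube([61, 880, 23]);
translate([633, 137, 368]) cube([61, 880, 23]);
translate([748, 137, 368]) cube([61, 880, 23]);
translate([863, 137, 368]) cube([61, 880, 23]);
translate([978, 137, 368]) cube([61, 880, 23]);
translate([1093, 137, 368]) cube([61, 880, 23]);
translate([1208, 137, 368]) cube([61, 880, 23]);
translate([1323, 137, 368]) cube([61, 880, 23]);
translate([1438, 137, 368]) cube([61, 880, 23]);
translate([1553, 137, 368]) cube([61, 880, 23]);
translate([1668, 137, 368]) cube([61, 880, 23]);
translate([1783, 137, 368]) cube([61, 880, 23]);
translate([1898, 137, 368]) cube([61, 880, 23]);


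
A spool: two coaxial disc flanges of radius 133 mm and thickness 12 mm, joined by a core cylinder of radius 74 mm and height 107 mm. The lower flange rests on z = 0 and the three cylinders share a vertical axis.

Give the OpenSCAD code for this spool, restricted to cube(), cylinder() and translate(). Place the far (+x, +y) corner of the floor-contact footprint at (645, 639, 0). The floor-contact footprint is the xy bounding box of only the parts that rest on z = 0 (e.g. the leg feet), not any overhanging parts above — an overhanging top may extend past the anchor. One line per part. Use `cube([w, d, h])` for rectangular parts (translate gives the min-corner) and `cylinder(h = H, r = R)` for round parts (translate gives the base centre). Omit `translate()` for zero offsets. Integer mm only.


translate([512, 506, 0]) cylinder(h = 12, r = 133);
translate([512, 506, 12]) cylinder(h = 107, r = 74);
translate([512, 506, 119]) cylinder(h = 12, r = 133);


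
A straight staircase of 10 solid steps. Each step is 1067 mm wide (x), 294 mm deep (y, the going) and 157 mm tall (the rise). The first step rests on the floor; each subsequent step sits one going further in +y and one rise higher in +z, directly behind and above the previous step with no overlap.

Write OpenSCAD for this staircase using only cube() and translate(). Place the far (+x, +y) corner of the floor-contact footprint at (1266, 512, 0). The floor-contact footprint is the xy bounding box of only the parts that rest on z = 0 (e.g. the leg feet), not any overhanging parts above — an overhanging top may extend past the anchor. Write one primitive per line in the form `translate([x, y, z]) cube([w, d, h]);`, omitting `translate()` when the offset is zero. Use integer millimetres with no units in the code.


translate([199, 218, 0]) cube([1067, 294, 157]);
translate([199, 512, 157]) cube([1067, 294, 157]);
translate([199, 806, 314]) cube([1067, 294, 157]);
translate([199, 1100, 471]) cube([1067, 294, 157]);
translate([199, 1394, 628]) cube([1067, 294, 157]);
translate([199, 1688, 785]) cube([1067, 294, 157]);
translate([199, 1982, 942]) cube([1067, 294, 157]);
translate([199, 2276, 1099]) cube([1067, 294, 157]);
translate([199, 2570, 1256]) cube([1067, 294, 157]);
translate([199, 2864, 1413]) cube([1067, 294, 157]);


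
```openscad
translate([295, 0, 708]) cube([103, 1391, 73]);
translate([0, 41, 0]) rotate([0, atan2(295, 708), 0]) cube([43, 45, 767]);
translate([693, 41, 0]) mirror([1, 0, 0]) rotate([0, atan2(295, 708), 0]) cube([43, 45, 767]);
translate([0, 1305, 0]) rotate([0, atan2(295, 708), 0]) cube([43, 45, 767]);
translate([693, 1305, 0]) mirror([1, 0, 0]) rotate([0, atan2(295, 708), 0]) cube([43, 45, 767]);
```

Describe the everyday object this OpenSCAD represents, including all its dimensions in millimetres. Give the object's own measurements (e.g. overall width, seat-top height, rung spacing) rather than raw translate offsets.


A sawhorse. A 103×1391×73 mm beam (x, y, z) sits on two A-frame leg pairs. Each pair is two raked legs of 43×45 mm section (45 mm along y) splaying symmetrically in x. Each leg rises 708 mm vertically over 295 mm of horizontal reach and is 767 mm long along its own axis. Every leg's outer bottom edge rests on the floor and its outer top edge meets a bottom edge of the beam — the left legs (tilting toward +x) meet the beam's −x bottom edge, the right legs (their mirror images, tilting toward −x) meet its +x bottom edge — so the leg tops tuck under the beam, the beam's underside is 708 mm above the floor, and the feet are 693 mm apart outside-to-outside with the beam centred between them. The two leg pairs are set in 41 mm from either end of the beam.


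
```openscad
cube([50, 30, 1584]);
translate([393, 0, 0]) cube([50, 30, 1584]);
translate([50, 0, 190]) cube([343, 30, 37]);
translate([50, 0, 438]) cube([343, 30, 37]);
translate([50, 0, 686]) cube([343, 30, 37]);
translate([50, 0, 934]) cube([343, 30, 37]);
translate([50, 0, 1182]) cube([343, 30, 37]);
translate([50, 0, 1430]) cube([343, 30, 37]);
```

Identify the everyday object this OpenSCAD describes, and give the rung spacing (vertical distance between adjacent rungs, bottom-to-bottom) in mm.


A ladder. The rung spacing is 248 mm.

Two tall 50×30 posts with 6 short bars between them — a ladder. Adjacent rungs sit at z = 190 and z = 438, so the spacing is 438 − 190 = 248 mm.


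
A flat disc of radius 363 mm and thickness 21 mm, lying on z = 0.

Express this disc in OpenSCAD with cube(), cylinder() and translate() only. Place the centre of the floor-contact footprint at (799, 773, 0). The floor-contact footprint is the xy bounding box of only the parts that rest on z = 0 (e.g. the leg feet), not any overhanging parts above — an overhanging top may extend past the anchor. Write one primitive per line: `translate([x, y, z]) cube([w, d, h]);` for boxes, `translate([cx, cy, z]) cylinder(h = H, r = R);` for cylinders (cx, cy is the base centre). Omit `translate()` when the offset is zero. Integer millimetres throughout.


translate([799, 773, 0]) cylinder(h = 21, r = 363);


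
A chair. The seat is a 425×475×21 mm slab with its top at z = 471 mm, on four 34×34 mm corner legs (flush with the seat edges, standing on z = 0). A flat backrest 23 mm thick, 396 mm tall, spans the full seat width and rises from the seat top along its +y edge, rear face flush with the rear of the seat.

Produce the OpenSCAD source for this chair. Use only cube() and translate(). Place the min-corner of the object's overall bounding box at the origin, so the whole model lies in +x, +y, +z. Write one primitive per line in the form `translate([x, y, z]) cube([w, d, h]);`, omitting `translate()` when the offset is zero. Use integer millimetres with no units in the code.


translate([0, 0, 450]) cube([425, 475, 21]);
cube([34, 34, 450]);
translate([391, 0, 0]) cube([34, 34, 450]);
translate([0, 441, 0]) cube([34, 34, 450]);
translate([391, 441, 0]) cube([34, 34, 450]);
translate([0, 452, 471]) cube([425, 23, 396]);


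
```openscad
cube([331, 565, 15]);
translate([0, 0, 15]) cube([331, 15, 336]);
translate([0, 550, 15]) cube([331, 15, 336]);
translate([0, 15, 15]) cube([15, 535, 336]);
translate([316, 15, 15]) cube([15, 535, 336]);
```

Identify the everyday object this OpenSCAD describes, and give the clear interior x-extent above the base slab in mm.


An open box. The internal width is 301 mm.

A 331×565 base slab with four walls standing on it — an open box. The base is 331 mm wide and the walls are 15 mm thick, so the internal width is 331 − 2 × 15 = 301 mm.


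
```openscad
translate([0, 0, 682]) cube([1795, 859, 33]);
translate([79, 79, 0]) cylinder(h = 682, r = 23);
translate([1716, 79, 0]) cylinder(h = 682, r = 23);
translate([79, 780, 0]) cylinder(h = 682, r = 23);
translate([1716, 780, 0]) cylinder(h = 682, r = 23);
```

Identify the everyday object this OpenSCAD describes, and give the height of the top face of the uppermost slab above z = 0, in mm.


A table. The table height is 715 mm.

A 1795×859×33 slab sits at z = 682 on four Ø46 mm round legs — a table. The top surface is at 682 + 33 = 715 mm.


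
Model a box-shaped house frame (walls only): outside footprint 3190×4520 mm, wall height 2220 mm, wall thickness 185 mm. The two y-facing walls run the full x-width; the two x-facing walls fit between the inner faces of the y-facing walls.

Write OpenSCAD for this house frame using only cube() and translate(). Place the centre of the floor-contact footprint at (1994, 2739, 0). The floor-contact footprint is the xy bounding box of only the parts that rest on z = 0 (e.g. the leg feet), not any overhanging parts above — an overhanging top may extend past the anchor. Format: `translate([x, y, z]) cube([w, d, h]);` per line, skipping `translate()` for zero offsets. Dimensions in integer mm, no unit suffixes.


translate([399, 479, 0]) cube([3190, 185, 2220]);
translate([399, 4814, 0]) cube([3190, 185, 2220]);
translate([399, 664, 0]) cube([185, 4150, 2220]);
translate([3404, 664, 0]) cube([185, 4150, 2220]);


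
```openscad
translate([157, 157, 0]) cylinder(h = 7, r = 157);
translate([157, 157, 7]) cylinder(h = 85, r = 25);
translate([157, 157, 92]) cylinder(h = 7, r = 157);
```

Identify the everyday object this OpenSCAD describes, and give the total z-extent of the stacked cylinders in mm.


A spool. The overall height is 99 mm.

Three coaxial cylinders, large–small–large — a spool. Two 7 mm flanges and a 85 mm core give 7 + 85 + 7 = 99 mm.


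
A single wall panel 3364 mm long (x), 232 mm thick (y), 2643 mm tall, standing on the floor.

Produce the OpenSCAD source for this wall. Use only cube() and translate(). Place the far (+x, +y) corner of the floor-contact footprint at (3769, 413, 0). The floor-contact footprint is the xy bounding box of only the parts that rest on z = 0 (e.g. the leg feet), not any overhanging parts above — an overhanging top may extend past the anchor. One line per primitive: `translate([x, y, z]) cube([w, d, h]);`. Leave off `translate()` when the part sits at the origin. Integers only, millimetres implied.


translate([405, 181, 0]) cube([3364, 232, 2643]);


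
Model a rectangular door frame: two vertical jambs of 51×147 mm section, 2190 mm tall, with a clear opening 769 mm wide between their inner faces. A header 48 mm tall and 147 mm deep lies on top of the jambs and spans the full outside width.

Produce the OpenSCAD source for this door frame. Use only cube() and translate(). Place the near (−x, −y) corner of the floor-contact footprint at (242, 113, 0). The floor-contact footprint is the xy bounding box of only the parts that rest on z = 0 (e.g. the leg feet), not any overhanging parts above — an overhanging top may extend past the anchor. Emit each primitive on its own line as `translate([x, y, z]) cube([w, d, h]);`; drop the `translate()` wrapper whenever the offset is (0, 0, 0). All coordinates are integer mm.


translate([242, 113, 0]) cube([51, 147, 2190]);
translate([1062, 113, 0]) cube([51, 147, 2190]);
translate([242, 113, 2190]) cube([871, 147, 48]);


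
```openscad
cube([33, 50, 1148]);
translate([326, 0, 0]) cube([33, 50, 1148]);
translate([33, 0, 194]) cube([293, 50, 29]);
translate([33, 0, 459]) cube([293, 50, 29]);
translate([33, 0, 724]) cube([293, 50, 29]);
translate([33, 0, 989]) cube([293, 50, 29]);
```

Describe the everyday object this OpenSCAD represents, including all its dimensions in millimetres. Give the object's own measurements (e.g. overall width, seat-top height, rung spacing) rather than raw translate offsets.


A straight ladder. Two 33×50 mm vertical rails, 1148 mm tall, stand 359 mm apart (outside-to-outside) with their front faces coplanar on the −y side. 4 rungs, each 50 mm deep and 29 mm tall, span between the inner faces of the rails, front faces flush with the rails. The lowest rung's underside is at z = 194 mm and rungs are spaced 265 mm apart (underside to underside).


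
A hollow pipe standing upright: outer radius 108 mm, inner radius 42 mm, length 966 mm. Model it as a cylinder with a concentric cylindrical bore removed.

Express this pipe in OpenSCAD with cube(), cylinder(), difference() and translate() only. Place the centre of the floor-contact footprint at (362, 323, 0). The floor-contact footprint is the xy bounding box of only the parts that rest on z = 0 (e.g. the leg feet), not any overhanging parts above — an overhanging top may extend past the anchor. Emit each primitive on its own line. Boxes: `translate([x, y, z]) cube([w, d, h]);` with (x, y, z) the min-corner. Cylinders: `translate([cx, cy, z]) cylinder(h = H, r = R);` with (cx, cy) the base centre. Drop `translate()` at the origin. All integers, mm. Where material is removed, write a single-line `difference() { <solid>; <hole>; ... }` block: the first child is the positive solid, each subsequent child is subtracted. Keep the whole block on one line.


difference() { translate([362, 323, 0]) cylinder(h = 966, r = 108); translate([362, 323, 0]) cylinder(h = 966, r = 42); }


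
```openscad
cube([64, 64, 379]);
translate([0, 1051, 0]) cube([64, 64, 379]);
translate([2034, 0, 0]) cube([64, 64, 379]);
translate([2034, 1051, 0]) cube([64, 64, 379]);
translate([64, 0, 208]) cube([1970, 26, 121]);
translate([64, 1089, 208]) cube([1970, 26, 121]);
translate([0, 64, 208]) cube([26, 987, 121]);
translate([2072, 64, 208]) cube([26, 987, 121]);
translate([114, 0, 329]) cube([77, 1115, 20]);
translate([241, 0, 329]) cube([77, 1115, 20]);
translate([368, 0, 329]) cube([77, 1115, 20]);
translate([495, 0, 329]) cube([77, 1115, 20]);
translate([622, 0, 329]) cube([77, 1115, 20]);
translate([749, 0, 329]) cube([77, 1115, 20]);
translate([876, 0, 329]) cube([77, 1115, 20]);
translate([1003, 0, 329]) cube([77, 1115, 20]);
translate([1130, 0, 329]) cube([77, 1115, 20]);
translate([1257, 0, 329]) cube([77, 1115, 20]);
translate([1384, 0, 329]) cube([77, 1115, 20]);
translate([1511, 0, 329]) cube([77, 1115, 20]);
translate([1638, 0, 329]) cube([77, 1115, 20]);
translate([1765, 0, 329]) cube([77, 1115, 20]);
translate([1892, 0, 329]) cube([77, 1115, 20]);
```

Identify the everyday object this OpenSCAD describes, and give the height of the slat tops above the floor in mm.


A bed frame. The slat-top height is 349 mm.

Four posts, four rails, and a row of slats — a bed frame. Slats sit on the rails at z = 208 + 121 = 329; with slat thickness 20, the top is 349 mm.


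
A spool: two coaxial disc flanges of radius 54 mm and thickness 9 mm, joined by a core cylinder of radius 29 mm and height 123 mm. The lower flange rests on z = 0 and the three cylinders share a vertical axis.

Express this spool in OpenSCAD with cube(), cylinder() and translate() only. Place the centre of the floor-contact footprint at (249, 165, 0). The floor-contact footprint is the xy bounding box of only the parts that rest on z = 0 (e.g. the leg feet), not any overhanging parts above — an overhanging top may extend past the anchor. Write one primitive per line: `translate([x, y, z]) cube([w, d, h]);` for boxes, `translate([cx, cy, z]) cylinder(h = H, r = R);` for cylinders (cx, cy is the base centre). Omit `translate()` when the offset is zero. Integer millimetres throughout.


translate([249, 165, 0]) cylinder(h = 9, r = 54);
translate([249, 165, 9]) cylinder(h = 123, r = 29);
translate([249, 165, 132]) cylinder(h = 9, r = 54);


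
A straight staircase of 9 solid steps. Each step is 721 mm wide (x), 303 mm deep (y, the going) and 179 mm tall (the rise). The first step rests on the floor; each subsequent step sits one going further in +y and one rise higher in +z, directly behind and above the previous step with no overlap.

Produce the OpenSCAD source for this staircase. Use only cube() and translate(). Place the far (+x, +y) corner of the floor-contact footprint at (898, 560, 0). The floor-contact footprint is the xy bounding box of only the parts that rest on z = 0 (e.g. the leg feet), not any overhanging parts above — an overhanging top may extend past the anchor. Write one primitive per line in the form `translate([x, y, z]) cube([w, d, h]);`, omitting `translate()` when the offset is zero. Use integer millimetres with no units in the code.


translate([177, 257, 0]) cube([721, 303, 179]);
translate([177, 560, 179]) cube([721, 303, 179]);
translate([177, 863, 358]) cube([721, 303, 179]);
translate([177, 1166, 537]) cube([721, 303, 179]);
translate([177, 1469, 716]) cube([721, 303, 179]);
translate([177, 1772, 895]) cube([721, 303, 179]);
translate([177, 2075, 1074]) cube([721, 303, 179]);
translate([177, 2378, 1253]) cube([721, 303, 179]);
translate([177, 2681, 1432]) cube([721, 303, 179]);


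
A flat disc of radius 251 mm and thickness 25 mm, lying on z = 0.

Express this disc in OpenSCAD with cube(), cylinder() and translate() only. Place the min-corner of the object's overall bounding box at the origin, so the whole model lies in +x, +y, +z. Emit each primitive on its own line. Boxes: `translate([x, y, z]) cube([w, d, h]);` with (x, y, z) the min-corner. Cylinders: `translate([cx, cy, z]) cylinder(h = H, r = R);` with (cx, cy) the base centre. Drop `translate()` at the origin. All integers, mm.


translate([251, 251, 0]) cylinder(h = 25, r = 251);


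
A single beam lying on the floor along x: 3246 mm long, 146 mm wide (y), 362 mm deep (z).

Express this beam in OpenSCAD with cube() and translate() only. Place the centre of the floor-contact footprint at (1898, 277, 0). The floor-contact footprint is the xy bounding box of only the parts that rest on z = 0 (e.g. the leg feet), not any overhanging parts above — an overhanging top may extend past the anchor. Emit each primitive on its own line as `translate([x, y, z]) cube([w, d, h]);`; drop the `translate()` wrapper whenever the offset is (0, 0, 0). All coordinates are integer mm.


translate([275, 204, 0]) cube([3246, 146, 362]);


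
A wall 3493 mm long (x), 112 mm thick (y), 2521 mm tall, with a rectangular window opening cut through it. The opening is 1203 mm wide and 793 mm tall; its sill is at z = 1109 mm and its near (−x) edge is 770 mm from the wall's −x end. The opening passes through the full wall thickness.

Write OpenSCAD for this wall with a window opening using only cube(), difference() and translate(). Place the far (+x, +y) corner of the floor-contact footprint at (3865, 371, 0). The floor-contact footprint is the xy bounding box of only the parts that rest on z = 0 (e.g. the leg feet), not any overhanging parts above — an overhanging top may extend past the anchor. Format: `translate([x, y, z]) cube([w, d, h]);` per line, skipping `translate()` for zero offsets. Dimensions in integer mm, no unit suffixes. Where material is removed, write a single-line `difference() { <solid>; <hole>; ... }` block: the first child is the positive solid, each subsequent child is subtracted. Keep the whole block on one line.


difference() { translate([372, 259, 0]) cube([3493, 112, 2521]); translate([1142, 259, 1109]) cube([1203, 112, 793]); }


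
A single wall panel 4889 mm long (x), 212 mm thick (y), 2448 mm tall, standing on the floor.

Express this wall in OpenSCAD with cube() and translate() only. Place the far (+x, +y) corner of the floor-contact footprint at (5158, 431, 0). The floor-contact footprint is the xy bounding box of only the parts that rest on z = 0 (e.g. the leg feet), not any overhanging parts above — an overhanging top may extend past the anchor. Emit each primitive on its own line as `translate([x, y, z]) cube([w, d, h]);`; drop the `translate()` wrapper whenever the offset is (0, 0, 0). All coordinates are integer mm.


translate([269, 219, 0]) cube([4889, 212, 2448]);


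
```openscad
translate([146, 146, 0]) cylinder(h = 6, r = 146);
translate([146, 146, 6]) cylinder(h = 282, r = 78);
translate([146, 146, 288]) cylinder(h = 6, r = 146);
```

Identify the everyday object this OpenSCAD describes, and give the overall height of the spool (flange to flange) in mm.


A spool. The overall height is 294 mm.

Three coaxial cylinders, large–small–large — a spool. Two 6 mm flanges and a 282 mm core give 6 + 282 + 6 = 294 mm.


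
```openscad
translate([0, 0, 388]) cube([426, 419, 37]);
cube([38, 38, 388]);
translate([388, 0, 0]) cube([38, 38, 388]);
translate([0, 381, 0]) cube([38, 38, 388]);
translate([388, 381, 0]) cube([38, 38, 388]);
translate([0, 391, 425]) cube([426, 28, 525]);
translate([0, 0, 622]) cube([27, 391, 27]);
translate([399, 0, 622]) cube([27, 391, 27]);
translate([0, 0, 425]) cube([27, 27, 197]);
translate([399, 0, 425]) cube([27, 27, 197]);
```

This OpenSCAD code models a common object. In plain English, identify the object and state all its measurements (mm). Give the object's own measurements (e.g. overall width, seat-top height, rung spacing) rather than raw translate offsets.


A chair. The seat is a 426×419×37 mm slab with its top at z = 425 mm, on four 38×38 mm corner legs (flush with the seat edges, standing on z = 0). A flat backrest 28 mm thick, 525 mm tall, spans the full seat width and rises from the seat top along its +y edge, rear face flush with the rear of the seat. Two armrests of 27×27 mm section run along each side from the seat's front edge to the front of the backrest, top faces 224 mm above the seat top and outer faces flush with the seat's x-edges; a 27×27 mm post under the front of each armrest stands on the seat at the front corner.


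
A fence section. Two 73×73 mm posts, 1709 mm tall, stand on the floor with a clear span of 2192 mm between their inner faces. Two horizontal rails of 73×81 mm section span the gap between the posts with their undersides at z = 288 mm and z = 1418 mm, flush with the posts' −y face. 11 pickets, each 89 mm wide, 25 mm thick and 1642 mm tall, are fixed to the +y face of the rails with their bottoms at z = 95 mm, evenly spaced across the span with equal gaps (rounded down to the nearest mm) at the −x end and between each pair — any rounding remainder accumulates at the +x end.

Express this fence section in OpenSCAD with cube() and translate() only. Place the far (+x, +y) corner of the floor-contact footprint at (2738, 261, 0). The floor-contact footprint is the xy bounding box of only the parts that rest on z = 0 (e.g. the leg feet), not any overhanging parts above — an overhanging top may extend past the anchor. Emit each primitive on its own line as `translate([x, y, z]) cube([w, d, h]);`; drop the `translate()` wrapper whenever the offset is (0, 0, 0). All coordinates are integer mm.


translate([400, 188, 0]) cube([73, 73, 1709]);
translate([2665, 188, 0]) cube([73, 73, 1709]);
translate([473, 188, 288]) cube([2192, 73, 81]);
translate([473, 188, 1418]) cube([2192, 73, 81]);
translate([574, 261, 95]) cube([89, 25, 1642]);
translate([764, 261, 95]) cube([89, 25, 1642]);
translate([954, 261, 95]) cube([89, 25, 1642]);
translate([1144, 261, 95]) cube([89, 25, 1642]);
translate([1334, 261, 95]) cube([89, 25, 1642]);
translate([1524, 261, 95]) cube([89, 25, 1642]);
translate([1714, 261, 95]) cube([89, 25, 1642]);
translate([1904, 261, 95]) cube([89, 25, 1642]);
translate([2094, 261, 95]) cube([89, 25, 1642]);
translate([2284, 261, 95]) cube([89, 25, 1642]);
translate([2474, 261, 95]) cube([89, 25, 1642]);


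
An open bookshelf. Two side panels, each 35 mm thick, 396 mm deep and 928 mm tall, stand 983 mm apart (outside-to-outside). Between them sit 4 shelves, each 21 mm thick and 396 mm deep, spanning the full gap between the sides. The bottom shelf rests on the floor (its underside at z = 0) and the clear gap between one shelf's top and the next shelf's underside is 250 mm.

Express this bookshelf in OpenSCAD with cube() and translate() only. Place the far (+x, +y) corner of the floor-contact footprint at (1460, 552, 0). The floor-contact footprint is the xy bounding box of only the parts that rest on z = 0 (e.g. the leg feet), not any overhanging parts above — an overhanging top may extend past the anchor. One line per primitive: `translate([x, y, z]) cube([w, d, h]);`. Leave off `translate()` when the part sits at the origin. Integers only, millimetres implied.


translate([477, 156, 0]) cube([35, 396, 928]);
translate([1425, 156, 0]) cube([35, 396, 928]);
translate([512, 156, 0]) cube([913, 396, 21]);
translate([512, 156, 271]) cube([913, 396, 21]);
translate([512, 156, 542]) cube([913, 396, 21]);
translate([512, 156, 813]) cube([913, 396, 21]);


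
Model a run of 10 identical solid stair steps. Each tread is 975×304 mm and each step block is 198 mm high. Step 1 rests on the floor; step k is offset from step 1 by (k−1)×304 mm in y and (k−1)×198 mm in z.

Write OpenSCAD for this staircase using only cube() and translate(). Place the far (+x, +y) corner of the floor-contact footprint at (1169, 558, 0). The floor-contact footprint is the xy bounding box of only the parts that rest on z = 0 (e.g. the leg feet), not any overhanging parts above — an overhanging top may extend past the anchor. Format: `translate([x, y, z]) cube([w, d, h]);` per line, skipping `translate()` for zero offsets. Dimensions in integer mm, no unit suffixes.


translate([194, 254, 0]) cube([975, 304, 198]);
translate([194, 558, 198]) cube([975, 304, 198]);
translate([194, 862, 396]) cube([975, 304, 198]);
translate([194, 1166, 594]) cube([975, 304, 198]);
translate([194, 1470, 792]) cube([975, 304, 198]);
translate([194, 1774, 990]) cube([975, 304, 198]);
translate([194, 2078, 1188]) cube([975, 304, 198]);
translate([194, 2382, 1386]) cube([975, 304, 198]);
translate([194, 2686, 1584]) cube([975, 304, 198]);
translate([194, 2990, 1782]) cube([975, 304, 198]);


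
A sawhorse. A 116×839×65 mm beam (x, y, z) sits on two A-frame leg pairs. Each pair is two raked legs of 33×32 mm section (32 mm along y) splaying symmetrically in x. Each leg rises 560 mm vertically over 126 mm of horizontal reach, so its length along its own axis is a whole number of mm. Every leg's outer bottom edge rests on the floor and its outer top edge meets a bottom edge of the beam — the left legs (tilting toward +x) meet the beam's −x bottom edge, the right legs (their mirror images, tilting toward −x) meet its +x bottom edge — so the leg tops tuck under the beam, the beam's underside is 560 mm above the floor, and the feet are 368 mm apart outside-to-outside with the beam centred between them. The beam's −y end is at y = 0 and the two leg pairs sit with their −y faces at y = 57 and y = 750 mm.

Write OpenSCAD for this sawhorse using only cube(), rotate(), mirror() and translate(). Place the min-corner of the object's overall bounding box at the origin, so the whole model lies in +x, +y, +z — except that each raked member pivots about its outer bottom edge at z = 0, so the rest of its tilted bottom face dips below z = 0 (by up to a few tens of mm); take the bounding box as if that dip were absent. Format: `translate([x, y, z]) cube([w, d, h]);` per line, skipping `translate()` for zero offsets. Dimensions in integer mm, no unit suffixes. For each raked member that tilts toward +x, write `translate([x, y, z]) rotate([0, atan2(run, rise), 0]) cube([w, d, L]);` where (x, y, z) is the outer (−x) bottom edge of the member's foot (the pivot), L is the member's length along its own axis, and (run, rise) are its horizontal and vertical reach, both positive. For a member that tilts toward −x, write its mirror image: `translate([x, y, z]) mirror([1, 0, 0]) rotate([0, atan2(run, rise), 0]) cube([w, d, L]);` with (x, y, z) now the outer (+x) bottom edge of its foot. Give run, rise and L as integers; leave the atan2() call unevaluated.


translate([126, 0, 560]) cube([116, 839, 65]);
translate([0, 57, 0]) rotate([0, atan2(126, 560), 0]) cube([33, 32, 574]);
translate([368, 57, 0]) mirror([1, 0, 0]) rotate([0, atan2(126, 560), 0]) cube([33, 32, 574]);
translate([0, 750, 0]) rotate([0, atan2(126, 560), 0]) cube([33, 32, 574]);
translate([368, 750, 0]) mirror([1, 0, 0]) rotate([0, atan2(126, 560), 0]) cube([33, 32, 574]);
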